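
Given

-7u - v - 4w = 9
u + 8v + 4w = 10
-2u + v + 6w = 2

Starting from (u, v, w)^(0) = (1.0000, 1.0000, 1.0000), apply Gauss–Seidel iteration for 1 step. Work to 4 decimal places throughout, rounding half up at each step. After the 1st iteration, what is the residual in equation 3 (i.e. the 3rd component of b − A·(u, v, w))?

0.0000

Iteration 1:
  u = (9 - (-1)·1.0000 - (-4)·1.0000) / (-7) = -2.0000
  v = (10 - (1)·-2.0000 - (4)·1.0000) / (8) = 1.0000
  w = (2 - (-2)·-2.0000 - (1)·1.0000) / (6) = -0.5000
Residual b − A·x = (-6.0000, 6.0000, 0.0000)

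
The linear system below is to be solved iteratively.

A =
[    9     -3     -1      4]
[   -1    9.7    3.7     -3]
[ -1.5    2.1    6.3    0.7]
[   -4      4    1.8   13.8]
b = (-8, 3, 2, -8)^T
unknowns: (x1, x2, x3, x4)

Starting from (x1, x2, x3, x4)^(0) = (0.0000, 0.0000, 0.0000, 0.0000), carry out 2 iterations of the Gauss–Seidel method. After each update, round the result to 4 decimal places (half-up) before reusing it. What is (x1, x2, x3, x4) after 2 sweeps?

Iteration 1:
  x1 = (-8 - (-3)·0.0000 - (-1)·0.0000 - (4)·0.0000) / (9) = -0.8889
  x2 = (3 - (-1)·-0.8889 - (3.7)·0.0000 - (-3)·0.0000) / (9.7) = 0.2176
  x3 = (2 - (-1.5)·-0.8889 - (2.1)·0.2176 - (0.7)·0.0000) / (6.3) = 0.0333
  x4 = (-8 - (-4)·-0.8889 - (4)·0.2176 - (1.8)·0.0333) / (13.8) = -0.9048
Iteration 2:
  x1 = (-8 - (-3)·0.2176 - (-1)·0.0333 - (4)·-0.9048) / (9) = -0.4105
  x2 = (3 - (-1)·-0.4105 - (3.7)·0.0333 - (-3)·-0.9048) / (9.7) = -0.0256
  x3 = (2 - (-1.5)·-0.4105 - (2.1)·-0.0256 - (0.7)·-0.9048) / (6.3) = 0.3288
  x4 = (-8 - (-4)·-0.4105 - (4)·-0.0256 - (1.8)·0.3288) / (13.8) = -0.7342

(-0.4105, -0.0256, 0.3288, -0.7342)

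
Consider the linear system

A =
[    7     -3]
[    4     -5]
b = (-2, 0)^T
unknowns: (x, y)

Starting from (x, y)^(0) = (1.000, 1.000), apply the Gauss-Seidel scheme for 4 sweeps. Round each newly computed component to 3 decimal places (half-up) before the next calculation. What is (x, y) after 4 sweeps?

(-0.412, -0.330)

Iteration 1:
  x = (-2 - (-3)·1.000) / (7) = 0.143
  y = (0 - (4)·0.143) / (-5) = 0.114
Iteration 2:
  x = (-2 - (-3)·0.114) / (7) = -0.237
  y = (0 - (4)·-0.237) / (-5) = -0.190
Iteration 3:
  x = (-2 - (-3)·-0.190) / (7) = -0.367
  y = (0 - (4)·-0.367) / (-5) = -0.294
Iteration 4:
  x = (-2 - (-3)·-0.294) / (7) = -0.412
  y = (0 - (4)·-0.412) / (-5) = -0.330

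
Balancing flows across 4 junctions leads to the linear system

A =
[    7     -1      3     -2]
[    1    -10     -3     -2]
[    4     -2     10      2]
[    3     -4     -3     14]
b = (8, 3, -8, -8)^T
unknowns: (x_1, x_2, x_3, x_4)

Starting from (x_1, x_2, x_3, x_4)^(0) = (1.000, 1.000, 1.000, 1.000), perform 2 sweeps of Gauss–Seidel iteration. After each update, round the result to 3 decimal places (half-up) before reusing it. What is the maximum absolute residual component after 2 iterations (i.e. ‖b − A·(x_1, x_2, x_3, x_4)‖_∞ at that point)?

2.850

Iteration 1:
  x_1 = (8 - (-1)·1.000 - (3)·1.000 - (-2)·1.000) / (7) = 1.143
  x_2 = (3 - (1)·1.143 - (-3)·1.000 - (-2)·1.000) / (-10) = -0.686
  x_3 = (-8 - (4)·1.143 - (-2)·-0.686 - (2)·1.000) / (10) = -1.594
  x_4 = (-8 - (3)·1.143 - (-4)·-0.686 - (-3)·-1.594) / (14) = -1.354
Iteration 2:
  x_1 = (8 - (-1)·-0.686 - (3)·-1.594 - (-2)·-1.354) / (7) = 1.341
  x_2 = (3 - (1)·1.341 - (-3)·-1.594 - (-2)·-1.354) / (-10) = 0.583
  x_3 = (-8 - (4)·1.341 - (-2)·0.583 - (2)·-1.354) / (10) = -0.949
  x_4 = (-8 - (3)·1.341 - (-4)·0.583 - (-3)·-0.949) / (14) = -0.896
Residual b − A·x = (0.251, 2.850, -0.916, 0.006); ∞-norm = 2.850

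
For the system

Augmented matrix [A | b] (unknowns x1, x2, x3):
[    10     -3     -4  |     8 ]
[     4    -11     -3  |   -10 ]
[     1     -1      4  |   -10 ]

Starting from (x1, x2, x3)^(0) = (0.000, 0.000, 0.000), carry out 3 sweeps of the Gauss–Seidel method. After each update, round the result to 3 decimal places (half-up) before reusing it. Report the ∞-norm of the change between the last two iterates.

0.234

Iteration 1:
  x1 = (8 - (-3)·0.000 - (-4)·0.000) / (10) = 0.800
  x2 = (-10 - (4)·0.800 - (-3)·0.000) / (-11) = 1.200
  x3 = (-10 - (1)·0.800 - (-1)·1.200) / (4) = -2.400
Iteration 2:
  x1 = (8 - (-3)·1.200 - (-4)·-2.400) / (10) = 0.200
  x2 = (-10 - (4)·0.200 - (-3)·-2.400) / (-11) = 1.636
  x3 = (-10 - (1)·0.200 - (-1)·1.636) / (4) = -2.141
Iteration 3:
  x1 = (8 - (-3)·1.636 - (-4)·-2.141) / (10) = 0.434
  x2 = (-10 - (4)·0.434 - (-3)·-2.141) / (-11) = 1.651
  x3 = (-10 - (1)·0.434 - (-1)·1.651) / (4) = -2.196
Change: (0.234, 0.015, -0.055) → max |·| = 0.234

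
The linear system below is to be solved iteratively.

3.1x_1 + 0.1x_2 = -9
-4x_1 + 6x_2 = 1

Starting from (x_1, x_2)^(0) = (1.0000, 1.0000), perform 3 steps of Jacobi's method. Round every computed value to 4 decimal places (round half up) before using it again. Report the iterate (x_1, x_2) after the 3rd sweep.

(-2.8455, -1.7867)

Iteration 1:
  x_1 = (-9 - (0.1)·1.0000) / (3.1) = -2.9355
  x_2 = (1 - (-4)·1.0000) / (6) = 0.8333
Iteration 2:
  x_1 = (-9 - (0.1)·0.8333) / (3.1) = -2.9301
  x_2 = (1 - (-4)·-2.9355) / (6) = -1.7903
Iteration 3:
  x_1 = (-9 - (0.1)·-1.7903) / (3.1) = -2.8455
  x_2 = (1 - (-4)·-2.9301) / (6) = -1.7867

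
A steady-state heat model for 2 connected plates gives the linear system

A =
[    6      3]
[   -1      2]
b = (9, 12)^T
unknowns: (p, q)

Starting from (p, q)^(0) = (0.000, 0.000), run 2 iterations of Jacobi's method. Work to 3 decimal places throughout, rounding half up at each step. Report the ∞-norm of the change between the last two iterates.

Iteration 1:
  p = (9 - (3)·0.000) / (6) = 1.500
  q = (12 - (-1)·0.000) / (2) = 6.000
Iteration 2:
  p = (9 - (3)·6.000) / (6) = -1.500
  q = (12 - (-1)·1.500) / (2) = 6.750
Change: (-3.000, 0.750) → max |·| = 3.000

3.000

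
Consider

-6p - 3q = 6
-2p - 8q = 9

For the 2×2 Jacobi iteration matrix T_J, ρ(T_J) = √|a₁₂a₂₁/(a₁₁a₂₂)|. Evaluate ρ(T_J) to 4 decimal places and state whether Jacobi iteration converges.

0.3536

a₁₂a₂₁/(a₁₁a₂₂) = (-3)·(-2) / ((-6)·(-8)) = 0.125000
ρ = √|0.125000| = √0.125000 = 0.3536
ρ < 1, so Jacobi converges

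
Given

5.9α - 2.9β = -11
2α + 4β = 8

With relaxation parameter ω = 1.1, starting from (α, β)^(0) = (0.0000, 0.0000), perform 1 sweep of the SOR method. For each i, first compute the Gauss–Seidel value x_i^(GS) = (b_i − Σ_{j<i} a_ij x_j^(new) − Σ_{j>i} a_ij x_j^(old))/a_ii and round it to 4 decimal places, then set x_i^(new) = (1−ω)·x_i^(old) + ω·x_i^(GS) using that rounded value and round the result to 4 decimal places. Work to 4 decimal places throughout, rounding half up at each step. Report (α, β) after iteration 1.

(-2.0508, 3.3279)

Iteration 1:
  α: GS value = (-11 - (-2.9)·0.0000) / (5.9) = -1.8644;  α ← (1−ω)·0.0000 + ω·-1.8644 = -2.0508
  β: GS value = (8 - (2)·-2.0508) / (4) = 3.0254;  β ← (1−ω)·0.0000 + ω·3.0254 = 3.3279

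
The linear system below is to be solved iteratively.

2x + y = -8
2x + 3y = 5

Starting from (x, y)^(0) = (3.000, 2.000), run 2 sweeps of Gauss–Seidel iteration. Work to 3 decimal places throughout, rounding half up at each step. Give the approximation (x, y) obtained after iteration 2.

Iteration 1:
  x = (-8 - (1)·2.000) / (2) = -5.000
  y = (5 - (2)·-5.000) / (3) = 5.000
Iteration 2:
  x = (-8 - (1)·5.000) / (2) = -6.500
  y = (5 - (2)·-6.500) / (3) = 6.000

(-6.500, 6.000)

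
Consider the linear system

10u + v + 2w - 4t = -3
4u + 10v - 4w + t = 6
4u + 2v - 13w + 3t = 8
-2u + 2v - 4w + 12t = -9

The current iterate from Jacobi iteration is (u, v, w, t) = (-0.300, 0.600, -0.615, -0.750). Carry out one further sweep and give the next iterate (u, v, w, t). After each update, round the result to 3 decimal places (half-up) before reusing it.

(-0.537, 0.549, -0.788, -1.105)

One sweep:
  u = (-3 - (1)·0.600 - (2)·-0.615 - (-4)·-0.750) / (10) = -0.537
  v = (6 - (4)·-0.300 - (-4)·-0.615 - (1)·-0.750) / (10) = 0.549
  w = (8 - (4)·-0.300 - (2)·0.600 - (3)·-0.750) / (-13) = -0.788
  t = (-9 - (-2)·-0.300 - (2)·0.600 - (-4)·-0.615) / (12) = -1.105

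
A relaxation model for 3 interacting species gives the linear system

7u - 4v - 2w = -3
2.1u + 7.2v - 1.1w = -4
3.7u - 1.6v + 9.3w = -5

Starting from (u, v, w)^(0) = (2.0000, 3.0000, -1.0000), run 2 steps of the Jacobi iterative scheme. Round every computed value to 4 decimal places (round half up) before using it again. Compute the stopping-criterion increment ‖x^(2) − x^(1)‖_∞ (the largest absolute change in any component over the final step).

2.4002

Iteration 1:
  u = (-3 - (-4)·3.0000 - (-2)·-1.0000) / (7) = 1.0000
  v = (-4 - (2.1)·2.0000 - (-1.1)·-1.0000) / (7.2) = -1.2917
  w = (-5 - (3.7)·2.0000 - (-1.6)·3.0000) / (9.3) = -0.8172
Iteration 2:
  u = (-3 - (-4)·-1.2917 - (-2)·-0.8172) / (7) = -1.4002
  v = (-4 - (2.1)·1.0000 - (-1.1)·-0.8172) / (7.2) = -0.9721
  w = (-5 - (3.7)·1.0000 - (-1.6)·-1.2917) / (9.3) = -1.1577
Change: (-2.4002, 0.3196, -0.3405) → max |·| = 2.4002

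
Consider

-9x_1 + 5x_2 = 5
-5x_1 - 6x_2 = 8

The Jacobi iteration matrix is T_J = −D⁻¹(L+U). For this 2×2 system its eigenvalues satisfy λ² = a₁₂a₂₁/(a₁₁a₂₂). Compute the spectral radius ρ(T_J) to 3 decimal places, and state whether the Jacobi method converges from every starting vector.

a₁₂a₂₁/(a₁₁a₂₂) = (5)·(-5) / ((-9)·(-6)) = -0.462963
ρ = √|-0.462963| = √0.462963 = 0.680
ρ < 1, so Jacobi converges

0.680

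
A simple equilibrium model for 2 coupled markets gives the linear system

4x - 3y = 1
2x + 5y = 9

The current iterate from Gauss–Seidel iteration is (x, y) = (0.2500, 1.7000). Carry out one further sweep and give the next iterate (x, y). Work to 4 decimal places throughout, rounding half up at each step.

(1.5250, 1.1900)

One sweep:
  x = (1 - (-3)·1.7000) / (4) = 1.5250
  y = (9 - (2)·1.5250) / (5) = 1.1900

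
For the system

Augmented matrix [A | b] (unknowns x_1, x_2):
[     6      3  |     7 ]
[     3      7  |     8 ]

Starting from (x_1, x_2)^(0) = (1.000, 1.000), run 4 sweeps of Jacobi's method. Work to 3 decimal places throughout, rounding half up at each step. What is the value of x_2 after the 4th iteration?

0.827

Iteration 1:
  x_1 = (7 - (3)·1.000) / (6) = 0.667
  x_2 = (8 - (3)·1.000) / (7) = 0.714
Iteration 2:
  x_1 = (7 - (3)·0.714) / (6) = 0.810
  x_2 = (8 - (3)·0.667) / (7) = 0.857
Iteration 3:
  x_1 = (7 - (3)·0.857) / (6) = 0.738
  x_2 = (8 - (3)·0.810) / (7) = 0.796
Iteration 4:
  x_1 = (7 - (3)·0.796) / (6) = 0.769
  x_2 = (8 - (3)·0.738) / (7) = 0.827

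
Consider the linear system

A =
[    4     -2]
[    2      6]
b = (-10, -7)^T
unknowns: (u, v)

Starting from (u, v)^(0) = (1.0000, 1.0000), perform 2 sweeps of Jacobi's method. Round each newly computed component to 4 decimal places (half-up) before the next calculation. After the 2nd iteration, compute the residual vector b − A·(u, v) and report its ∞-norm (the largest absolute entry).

Iteration 1:
  u = (-10 - (-2)·1.0000) / (4) = -2.0000
  v = (-7 - (2)·1.0000) / (6) = -1.5000
Iteration 2:
  u = (-10 - (-2)·-1.5000) / (4) = -3.2500
  v = (-7 - (2)·-2.0000) / (6) = -0.5000
Residual b − A·x = (2.0000, 2.5000); ∞-norm = 2.5000

2.5000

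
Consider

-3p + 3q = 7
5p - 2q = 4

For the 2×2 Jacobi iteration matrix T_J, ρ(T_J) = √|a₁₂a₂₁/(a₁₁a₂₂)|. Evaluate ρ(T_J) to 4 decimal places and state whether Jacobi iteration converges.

1.5811

a₁₂a₂₁/(a₁₁a₂₂) = (3)·(5) / ((-3)·(-2)) = 2.500000
ρ = √|2.500000| = √2.500000 = 1.5811
ρ > 1, so Jacobi diverges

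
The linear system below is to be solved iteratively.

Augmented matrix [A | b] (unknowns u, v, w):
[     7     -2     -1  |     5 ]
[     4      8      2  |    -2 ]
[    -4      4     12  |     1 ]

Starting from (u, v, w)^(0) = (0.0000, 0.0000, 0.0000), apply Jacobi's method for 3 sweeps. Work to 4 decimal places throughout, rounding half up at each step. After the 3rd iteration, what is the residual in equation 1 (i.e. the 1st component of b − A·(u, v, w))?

0.0048

Iteration 1:
  u = (5 - (-2)·0.0000 - (-1)·0.0000) / (7) = 0.7143
  v = (-2 - (4)·0.0000 - (2)·0.0000) / (8) = -0.2500
  w = (1 - (-4)·0.0000 - (4)·0.0000) / (12) = 0.0833
Iteration 2:
  u = (5 - (-2)·-0.2500 - (-1)·0.0833) / (7) = 0.6548
  v = (-2 - (4)·0.7143 - (2)·0.0833) / (8) = -0.6280
  w = (1 - (-4)·0.7143 - (4)·-0.2500) / (12) = 0.4048
Iteration 3:
  u = (5 - (-2)·-0.6280 - (-1)·0.4048) / (7) = 0.5927
  v = (-2 - (4)·0.6548 - (2)·0.4048) / (8) = -0.6786
  w = (1 - (-4)·0.6548 - (4)·-0.6280) / (12) = 0.5109
Residual b − A·x = (0.0048, 0.0362, -0.0456)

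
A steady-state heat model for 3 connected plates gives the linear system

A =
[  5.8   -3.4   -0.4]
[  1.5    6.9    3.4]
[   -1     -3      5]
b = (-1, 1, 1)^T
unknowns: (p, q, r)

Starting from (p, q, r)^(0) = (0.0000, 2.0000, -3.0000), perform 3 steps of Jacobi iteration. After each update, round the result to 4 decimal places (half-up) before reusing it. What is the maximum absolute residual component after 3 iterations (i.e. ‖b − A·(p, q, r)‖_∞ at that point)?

6.7830

Iteration 1:
  p = (-1 - (-3.4)·2.0000 - (-0.4)·-3.0000) / (5.8) = 0.7931
  q = (1 - (1.5)·0.0000 - (3.4)·-3.0000) / (6.9) = 1.6232
  r = (1 - (-1)·0.0000 - (-3)·2.0000) / (5) = 1.4000
Iteration 2:
  p = (-1 - (-3.4)·1.6232 - (-0.4)·1.4000) / (5.8) = 0.8757
  q = (1 - (1.5)·0.7931 - (3.4)·1.4000) / (6.9) = -0.7173
  r = (1 - (-1)·0.7931 - (-3)·1.6232) / (5) = 1.3325
Iteration 3:
  p = (-1 - (-3.4)·-0.7173 - (-0.4)·1.3325) / (5.8) = -0.5010
  q = (1 - (1.5)·0.8757 - (3.4)·1.3325) / (6.9) = -0.7020
  r = (1 - (-1)·0.8757 - (-3)·-0.7173) / (5) = -0.0552
Residual b − A·x = (-0.5031, 6.7830, -1.3310); ∞-norm = 6.7830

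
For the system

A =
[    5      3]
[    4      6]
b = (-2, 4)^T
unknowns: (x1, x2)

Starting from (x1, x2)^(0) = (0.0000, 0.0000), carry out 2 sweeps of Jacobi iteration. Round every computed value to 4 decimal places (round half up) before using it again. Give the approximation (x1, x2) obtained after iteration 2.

Iteration 1:
  x1 = (-2 - (3)·0.0000) / (5) = -0.4000
  x2 = (4 - (4)·0.0000) / (6) = 0.6667
Iteration 2:
  x1 = (-2 - (3)·0.6667) / (5) = -0.8000
  x2 = (4 - (4)·-0.4000) / (6) = 0.9333

(-0.8000, 0.9333)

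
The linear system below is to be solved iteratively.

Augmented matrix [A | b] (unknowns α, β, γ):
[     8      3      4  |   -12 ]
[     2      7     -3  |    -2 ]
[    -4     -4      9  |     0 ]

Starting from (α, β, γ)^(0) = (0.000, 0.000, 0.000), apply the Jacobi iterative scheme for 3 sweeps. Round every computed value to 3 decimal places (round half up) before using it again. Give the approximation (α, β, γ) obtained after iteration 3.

Iteration 1:
  α = (-12 - (3)·0.000 - (4)·0.000) / (8) = -1.500
  β = (-2 - (2)·0.000 - (-3)·0.000) / (7) = -0.286
  γ = (0 - (-4)·0.000 - (-4)·0.000) / (9) = 0.000
Iteration 2:
  α = (-12 - (3)·-0.286 - (4)·0.000) / (8) = -1.393
  β = (-2 - (2)·-1.500 - (-3)·0.000) / (7) = 0.143
  γ = (0 - (-4)·-1.500 - (-4)·-0.286) / (9) = -0.794
Iteration 3:
  α = (-12 - (3)·0.143 - (4)·-0.794) / (8) = -1.157
  β = (-2 - (2)·-1.393 - (-3)·-0.794) / (7) = -0.228
  γ = (0 - (-4)·-1.393 - (-4)·0.143) / (9) = -0.556

(-1.157, -0.228, -0.556)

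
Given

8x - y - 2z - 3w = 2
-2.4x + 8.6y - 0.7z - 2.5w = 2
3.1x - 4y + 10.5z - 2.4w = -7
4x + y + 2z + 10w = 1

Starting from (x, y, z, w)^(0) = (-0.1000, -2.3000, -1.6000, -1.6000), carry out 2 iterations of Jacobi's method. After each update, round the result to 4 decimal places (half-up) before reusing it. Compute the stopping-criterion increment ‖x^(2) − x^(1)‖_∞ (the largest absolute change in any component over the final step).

Iteration 1:
  x = (2 - (-1)·-2.3000 - (-2)·-1.6000 - (-3)·-1.6000) / (8) = -1.0375
  y = (2 - (-2.4)·-0.1000 - (-0.7)·-1.6000 - (-2.5)·-1.6000) / (8.6) = -0.3907
  z = (-7 - (3.1)·-0.1000 - (-4)·-2.3000 - (-2.4)·-1.6000) / (10.5) = -1.8790
  w = (1 - (4)·-0.1000 - (1)·-2.3000 - (2)·-1.6000) / (10) = 0.6900
Iteration 2:
  x = (2 - (-1)·-0.3907 - (-2)·-1.8790 - (-3)·0.6900) / (8) = -0.0098
  y = (2 - (-2.4)·-1.0375 - (-0.7)·-1.8790 - (-2.5)·0.6900) / (8.6) = -0.0093
  z = (-7 - (3.1)·-1.0375 - (-4)·-0.3907 - (-2.4)·0.6900) / (10.5) = -0.3515
  w = (1 - (4)·-1.0375 - (1)·-0.3907 - (2)·-1.8790) / (10) = 0.9299
Change: (1.0277, 0.3814, 1.5275, 0.2399) → max |·| = 1.5275

1.5275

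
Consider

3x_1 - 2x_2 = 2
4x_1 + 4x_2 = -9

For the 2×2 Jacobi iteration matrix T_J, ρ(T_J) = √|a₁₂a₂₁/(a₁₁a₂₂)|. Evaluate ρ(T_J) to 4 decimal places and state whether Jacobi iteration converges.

0.8165

a₁₂a₂₁/(a₁₁a₂₂) = (-2)·(4) / ((3)·(4)) = -0.666667
ρ = √|-0.666667| = √0.666667 = 0.8165
ρ < 1, so Jacobi converges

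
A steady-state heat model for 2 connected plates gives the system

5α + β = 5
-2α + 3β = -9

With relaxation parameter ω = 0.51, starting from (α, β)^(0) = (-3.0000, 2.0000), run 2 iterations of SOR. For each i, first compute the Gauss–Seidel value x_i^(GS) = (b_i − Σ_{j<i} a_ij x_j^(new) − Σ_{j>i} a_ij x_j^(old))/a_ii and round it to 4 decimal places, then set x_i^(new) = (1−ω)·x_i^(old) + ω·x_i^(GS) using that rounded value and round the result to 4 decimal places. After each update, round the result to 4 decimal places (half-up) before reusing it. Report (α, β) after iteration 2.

Iteration 1:
  α: GS value = (5 - (1)·2.0000) / (5) = 0.6000;  α ← (1−ω)·-3.0000 + ω·0.6000 = -1.1640
  β: GS value = (-9 - (-2)·-1.1640) / (3) = -3.7760;  β ← (1−ω)·2.0000 + ω·-3.7760 = -0.9458
Iteration 2:
  α: GS value = (5 - (1)·-0.9458) / (5) = 1.1892;  α ← (1−ω)·-1.1640 + ω·1.1892 = 0.0361
  β: GS value = (-9 - (-2)·0.0361) / (3) = -2.9759;  β ← (1−ω)·-0.9458 + ω·-2.9759 = -1.9812

(0.0361, -1.9812)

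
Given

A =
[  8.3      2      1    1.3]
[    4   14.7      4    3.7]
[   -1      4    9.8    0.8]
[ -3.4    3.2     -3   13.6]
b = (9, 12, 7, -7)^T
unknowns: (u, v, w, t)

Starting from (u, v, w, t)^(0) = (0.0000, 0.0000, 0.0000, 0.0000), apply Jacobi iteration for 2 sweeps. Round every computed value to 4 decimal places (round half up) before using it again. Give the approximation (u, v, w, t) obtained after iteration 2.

Iteration 1:
  u = (9 - (2)·0.0000 - (1)·0.0000 - (1.3)·0.0000) / (8.3) = 1.0843
  v = (12 - (4)·0.0000 - (4)·0.0000 - (3.7)·0.0000) / (14.7) = 0.8163
  w = (7 - (-1)·0.0000 - (4)·0.0000 - (0.8)·0.0000) / (9.8) = 0.7143
  t = (-7 - (-3.4)·0.0000 - (3.2)·0.0000 - (-3)·0.0000) / (13.6) = -0.5147
Iteration 2:
  u = (9 - (2)·0.8163 - (1)·0.7143 - (1.3)·-0.5147) / (8.3) = 0.8822
  v = (12 - (4)·1.0843 - (4)·0.7143 - (3.7)·-0.5147) / (14.7) = 0.4565
  w = (7 - (-1)·1.0843 - (4)·0.8163 - (0.8)·-0.5147) / (9.8) = 0.5338
  t = (-7 - (-3.4)·1.0843 - (3.2)·0.8163 - (-3)·0.7143) / (13.6) = -0.2781

(0.8822, 0.4565, 0.5338, -0.2781)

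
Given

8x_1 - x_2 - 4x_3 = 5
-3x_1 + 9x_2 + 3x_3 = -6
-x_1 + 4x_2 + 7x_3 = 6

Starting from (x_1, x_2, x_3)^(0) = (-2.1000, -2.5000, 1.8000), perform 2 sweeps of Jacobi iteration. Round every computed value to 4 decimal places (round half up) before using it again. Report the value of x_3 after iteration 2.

2.1542

Iteration 1:
  x_1 = (5 - (-1)·-2.5000 - (-4)·1.8000) / (8) = 1.2125
  x_2 = (-6 - (-3)·-2.1000 - (3)·1.8000) / (9) = -1.9667
  x_3 = (6 - (-1)·-2.1000 - (4)·-2.5000) / (7) = 1.9857
Iteration 2:
  x_1 = (5 - (-1)·-1.9667 - (-4)·1.9857) / (8) = 1.3720
  x_2 = (-6 - (-3)·1.2125 - (3)·1.9857) / (9) = -0.9244
  x_3 = (6 - (-1)·1.2125 - (4)·-1.9667) / (7) = 2.1542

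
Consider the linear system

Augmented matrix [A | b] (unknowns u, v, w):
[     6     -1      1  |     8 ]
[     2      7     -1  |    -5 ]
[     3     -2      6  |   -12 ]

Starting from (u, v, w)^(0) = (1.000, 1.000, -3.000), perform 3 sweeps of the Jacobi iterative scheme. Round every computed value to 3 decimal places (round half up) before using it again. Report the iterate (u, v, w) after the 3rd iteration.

(1.647, -1.627, -3.260)

Iteration 1:
  u = (8 - (-1)·1.000 - (1)·-3.000) / (6) = 2.000
  v = (-5 - (2)·1.000 - (-1)·-3.000) / (7) = -1.429
  w = (-12 - (3)·1.000 - (-2)·1.000) / (6) = -2.167
Iteration 2:
  u = (8 - (-1)·-1.429 - (1)·-2.167) / (6) = 1.456
  v = (-5 - (2)·2.000 - (-1)·-2.167) / (7) = -1.595
  w = (-12 - (3)·2.000 - (-2)·-1.429) / (6) = -3.476
Iteration 3:
  u = (8 - (-1)·-1.595 - (1)·-3.476) / (6) = 1.647
  v = (-5 - (2)·1.456 - (-1)·-3.476) / (7) = -1.627
  w = (-12 - (3)·1.456 - (-2)·-1.595) / (6) = -3.260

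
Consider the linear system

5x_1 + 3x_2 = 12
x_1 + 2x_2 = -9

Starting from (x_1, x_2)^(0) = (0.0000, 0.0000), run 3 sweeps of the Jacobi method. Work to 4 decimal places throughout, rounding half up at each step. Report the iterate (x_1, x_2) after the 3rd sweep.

(5.8200, -7.0500)

Iteration 1:
  x_1 = (12 - (3)·0.0000) / (5) = 2.4000
  x_2 = (-9 - (1)·0.0000) / (2) = -4.5000
Iteration 2:
  x_1 = (12 - (3)·-4.5000) / (5) = 5.1000
  x_2 = (-9 - (1)·2.4000) / (2) = -5.7000
Iteration 3:
  x_1 = (12 - (3)·-5.7000) / (5) = 5.8200
  x_2 = (-9 - (1)·5.1000) / (2) = -7.0500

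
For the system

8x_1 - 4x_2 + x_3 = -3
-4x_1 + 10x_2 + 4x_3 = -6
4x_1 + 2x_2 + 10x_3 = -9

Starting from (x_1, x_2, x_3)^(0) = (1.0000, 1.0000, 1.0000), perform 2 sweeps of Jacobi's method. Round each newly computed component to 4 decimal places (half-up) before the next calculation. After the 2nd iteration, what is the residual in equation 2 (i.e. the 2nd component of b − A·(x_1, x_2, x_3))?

Iteration 1:
  x_1 = (-3 - (-4)·1.0000 - (1)·1.0000) / (8) = 0.0000
  x_2 = (-6 - (-4)·1.0000 - (4)·1.0000) / (10) = -0.6000
  x_3 = (-9 - (4)·1.0000 - (2)·1.0000) / (10) = -1.5000
Iteration 2:
  x_1 = (-3 - (-4)·-0.6000 - (1)·-1.5000) / (8) = -0.4875
  x_2 = (-6 - (-4)·0.0000 - (4)·-1.5000) / (10) = 0.0000
  x_3 = (-9 - (4)·0.0000 - (2)·-0.6000) / (10) = -0.7800
Residual b − A·x = (1.6800, -4.8300, 0.7500)

-4.8300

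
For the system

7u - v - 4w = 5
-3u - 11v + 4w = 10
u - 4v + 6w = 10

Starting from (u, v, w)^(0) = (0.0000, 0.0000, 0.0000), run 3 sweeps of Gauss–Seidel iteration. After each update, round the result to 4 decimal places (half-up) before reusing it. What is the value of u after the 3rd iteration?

Iteration 1:
  u = (5 - (-1)·0.0000 - (-4)·0.0000) / (7) = 0.7143
  v = (10 - (-3)·0.7143 - (4)·0.0000) / (-11) = -1.1039
  w = (10 - (1)·0.7143 - (-4)·-1.1039) / (6) = 0.8117
Iteration 2:
  u = (5 - (-1)·-1.1039 - (-4)·0.8117) / (7) = 1.0204
  v = (10 - (-3)·1.0204 - (4)·0.8117) / (-11) = -0.8922
  w = (10 - (1)·1.0204 - (-4)·-0.8922) / (6) = 0.9018
Iteration 3:
  u = (5 - (-1)·-0.8922 - (-4)·0.9018) / (7) = 1.1021
  v = (10 - (-3)·1.1021 - (4)·0.9018) / (-11) = -0.8817
  w = (10 - (1)·1.1021 - (-4)·-0.8817) / (6) = 0.8952

1.1021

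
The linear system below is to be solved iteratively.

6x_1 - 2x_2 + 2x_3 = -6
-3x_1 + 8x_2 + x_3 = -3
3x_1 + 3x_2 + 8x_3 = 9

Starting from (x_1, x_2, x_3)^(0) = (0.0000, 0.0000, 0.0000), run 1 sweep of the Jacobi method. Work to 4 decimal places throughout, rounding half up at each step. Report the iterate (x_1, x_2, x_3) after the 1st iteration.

Iteration 1:
  x_1 = (-6 - (-2)·0.0000 - (2)·0.0000) / (6) = -1.0000
  x_2 = (-3 - (-3)·0.0000 - (1)·0.0000) / (8) = -0.3750
  x_3 = (9 - (3)·0.0000 - (3)·0.0000) / (8) = 1.1250

(-1.0000, -0.3750, 1.1250)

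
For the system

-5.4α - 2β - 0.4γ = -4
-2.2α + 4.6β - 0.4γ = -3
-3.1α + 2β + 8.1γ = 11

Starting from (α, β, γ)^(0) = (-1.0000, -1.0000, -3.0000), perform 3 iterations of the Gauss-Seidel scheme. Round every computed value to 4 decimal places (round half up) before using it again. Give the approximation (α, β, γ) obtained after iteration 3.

(0.6729, -0.1858, 1.6614)

Iteration 1:
  α = (-4 - (-2)·-1.0000 - (-0.4)·-3.0000) / (-5.4) = 1.3333
  β = (-3 - (-2.2)·1.3333 - (-0.4)·-3.0000) / (4.6) = -0.2754
  γ = (11 - (-3.1)·1.3333 - (2)·-0.2754) / (8.1) = 1.9363
Iteration 2:
  α = (-4 - (-2)·-0.2754 - (-0.4)·1.9363) / (-5.4) = 0.6993
  β = (-3 - (-2.2)·0.6993 - (-0.4)·1.9363) / (4.6) = -0.1494
  γ = (11 - (-3.1)·0.6993 - (2)·-0.1494) / (8.1) = 1.6625
Iteration 3:
  α = (-4 - (-2)·-0.1494 - (-0.4)·1.6625) / (-5.4) = 0.6729
  β = (-3 - (-2.2)·0.6729 - (-0.4)·1.6625) / (4.6) = -0.1858
  γ = (11 - (-3.1)·0.6729 - (2)·-0.1858) / (8.1) = 1.6614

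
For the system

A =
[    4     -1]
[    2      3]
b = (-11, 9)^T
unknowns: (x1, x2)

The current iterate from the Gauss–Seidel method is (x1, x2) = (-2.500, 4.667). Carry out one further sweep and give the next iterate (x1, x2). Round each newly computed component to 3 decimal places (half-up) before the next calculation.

One sweep:
  x1 = (-11 - (-1)·4.667) / (4) = -1.583
  x2 = (9 - (2)·-1.583) / (3) = 4.055

(-1.583, 4.055)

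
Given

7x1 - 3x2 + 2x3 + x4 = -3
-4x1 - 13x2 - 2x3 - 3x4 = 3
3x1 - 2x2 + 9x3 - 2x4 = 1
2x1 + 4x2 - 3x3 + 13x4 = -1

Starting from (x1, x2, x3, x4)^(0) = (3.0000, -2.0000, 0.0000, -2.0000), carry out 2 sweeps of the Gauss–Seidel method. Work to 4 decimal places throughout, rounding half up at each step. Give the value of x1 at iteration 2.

Iteration 1:
  x1 = (-3 - (-3)·-2.0000 - (2)·0.0000 - (1)·-2.0000) / (7) = -1.0000
  x2 = (3 - (-4)·-1.0000 - (-2)·0.0000 - (-3)·-2.0000) / (-13) = 0.5385
  x3 = (1 - (3)·-1.0000 - (-2)·0.5385 - (-2)·-2.0000) / (9) = 0.1197
  x4 = (-1 - (2)·-1.0000 - (4)·0.5385 - (-3)·0.1197) / (13) = -0.0611
Iteration 2:
  x1 = (-3 - (-3)·0.5385 - (2)·0.1197 - (1)·-0.0611) / (7) = -0.2233
  x2 = (3 - (-4)·-0.2233 - (-2)·0.1197 - (-3)·-0.0611) / (-13) = -0.1664
  x3 = (1 - (3)·-0.2233 - (-2)·-0.1664 - (-2)·-0.0611) / (9) = 0.1350
  x4 = (-1 - (2)·-0.2233 - (4)·-0.1664 - (-3)·0.1350) / (13) = 0.0398

-0.2233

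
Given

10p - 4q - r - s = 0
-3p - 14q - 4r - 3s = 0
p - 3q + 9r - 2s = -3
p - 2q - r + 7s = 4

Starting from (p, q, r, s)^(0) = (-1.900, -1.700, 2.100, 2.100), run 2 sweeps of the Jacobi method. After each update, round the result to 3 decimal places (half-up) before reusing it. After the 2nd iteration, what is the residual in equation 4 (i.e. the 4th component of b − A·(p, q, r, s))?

1.046

Iteration 1:
  p = (0 - (-4)·-1.700 - (-1)·2.100 - (-1)·2.100) / (10) = -0.260
  q = (0 - (-3)·-1.900 - (-4)·2.100 - (-3)·2.100) / (-14) = -0.643
  r = (-3 - (1)·-1.900 - (-3)·-1.700 - (-2)·2.100) / (9) = -0.222
  s = (4 - (1)·-1.900 - (-2)·-1.700 - (-1)·2.100) / (7) = 0.657
Iteration 2:
  p = (0 - (-4)·-0.643 - (-1)·-0.222 - (-1)·0.657) / (10) = -0.214
  q = (0 - (-3)·-0.260 - (-4)·-0.222 - (-3)·0.657) / (-14) = -0.022
  r = (-3 - (1)·-0.260 - (-3)·-0.643 - (-2)·0.657) / (9) = -0.373
  s = (4 - (1)·-0.260 - (-2)·-0.643 - (-1)·-0.222) / (7) = 0.393
Residual b − A·x = (2.072, -1.263, 1.291, 1.046)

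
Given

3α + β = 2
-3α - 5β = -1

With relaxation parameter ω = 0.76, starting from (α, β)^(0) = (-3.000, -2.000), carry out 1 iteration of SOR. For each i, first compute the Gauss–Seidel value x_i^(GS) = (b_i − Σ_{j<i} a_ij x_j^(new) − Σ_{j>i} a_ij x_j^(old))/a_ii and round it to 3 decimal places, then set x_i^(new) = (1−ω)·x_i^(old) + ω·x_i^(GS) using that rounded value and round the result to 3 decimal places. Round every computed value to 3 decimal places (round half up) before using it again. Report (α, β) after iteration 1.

Iteration 1:
  α: GS value = (2 - (1)·-2.000) / (3) = 1.333;  α ← (1−ω)·-3.000 + ω·1.333 = 0.293
  β: GS value = (-1 - (-3)·0.293) / (-5) = 0.024;  β ← (1−ω)·-2.000 + ω·0.024 = -0.462

(0.293, -0.462)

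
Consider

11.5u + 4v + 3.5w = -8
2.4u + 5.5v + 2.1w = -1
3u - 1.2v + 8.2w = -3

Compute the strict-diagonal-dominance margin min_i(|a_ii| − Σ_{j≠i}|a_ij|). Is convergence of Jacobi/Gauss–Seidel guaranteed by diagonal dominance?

1

row 1: |11.5| − (4+3.5) = 4
row 2: |5.5| − (2.4+2.1) = 1
row 3: |8.2| − (3+1.2) = 4
minimum over rows = 1 → strictly diagonally dominant (convergence guaranteed)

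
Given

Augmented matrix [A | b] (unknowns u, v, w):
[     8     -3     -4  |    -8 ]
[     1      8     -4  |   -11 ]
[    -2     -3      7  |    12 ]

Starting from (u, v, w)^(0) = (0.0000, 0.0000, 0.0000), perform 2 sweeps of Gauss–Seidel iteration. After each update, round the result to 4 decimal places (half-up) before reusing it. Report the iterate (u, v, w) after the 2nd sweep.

(-1.0223, -0.8008, 1.0790)

Iteration 1:
  u = (-8 - (-3)·0.0000 - (-4)·0.0000) / (8) = -1.0000
  v = (-11 - (1)·-1.0000 - (-4)·0.0000) / (8) = -1.2500
  w = (12 - (-2)·-1.0000 - (-3)·-1.2500) / (7) = 0.8929
Iteration 2:
  u = (-8 - (-3)·-1.2500 - (-4)·0.8929) / (8) = -1.0223
  v = (-11 - (1)·-1.0223 - (-4)·0.8929) / (8) = -0.8008
  w = (12 - (-2)·-1.0223 - (-3)·-0.8008) / (7) = 1.0790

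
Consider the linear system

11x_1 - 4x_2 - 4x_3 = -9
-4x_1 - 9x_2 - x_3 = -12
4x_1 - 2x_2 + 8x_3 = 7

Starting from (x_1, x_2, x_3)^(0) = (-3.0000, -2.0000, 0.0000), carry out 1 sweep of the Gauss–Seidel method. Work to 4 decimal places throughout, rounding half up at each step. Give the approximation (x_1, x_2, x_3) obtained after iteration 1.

(-1.5455, 2.0202, 2.1528)

Iteration 1:
  x_1 = (-9 - (-4)·-2.0000 - (-4)·0.0000) / (11) = -1.5455
  x_2 = (-12 - (-4)·-1.5455 - (-1)·0.0000) / (-9) = 2.0202
  x_3 = (7 - (4)·-1.5455 - (-2)·2.0202) / (8) = 2.1528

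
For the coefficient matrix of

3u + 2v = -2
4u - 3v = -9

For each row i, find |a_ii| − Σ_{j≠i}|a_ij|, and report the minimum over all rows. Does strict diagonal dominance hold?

row 1: |3| − (2) = 1
row 2: |-3| − (4) = -1
minimum over rows = -1 → not strictly diagonally dominant

-1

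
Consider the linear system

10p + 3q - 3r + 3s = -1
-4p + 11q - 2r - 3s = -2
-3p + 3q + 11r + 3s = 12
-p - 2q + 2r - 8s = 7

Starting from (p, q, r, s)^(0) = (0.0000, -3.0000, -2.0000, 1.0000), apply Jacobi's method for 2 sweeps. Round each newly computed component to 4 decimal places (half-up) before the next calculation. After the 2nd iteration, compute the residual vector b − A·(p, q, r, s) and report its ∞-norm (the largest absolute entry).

3.1043

Iteration 1:
  p = (-1 - (3)·-3.0000 - (-3)·-2.0000 - (3)·1.0000) / (10) = -0.1000
  q = (-2 - (-4)·0.0000 - (-2)·-2.0000 - (-3)·1.0000) / (11) = -0.2727
  r = (12 - (-3)·0.0000 - (3)·-3.0000 - (3)·1.0000) / (11) = 1.6364
  s = (7 - (-1)·0.0000 - (-2)·-3.0000 - (2)·-2.0000) / (-8) = -0.6250
Iteration 2:
  p = (-1 - (3)·-0.2727 - (-3)·1.6364 - (3)·-0.6250) / (10) = 0.6602
  q = (-2 - (-4)·-0.1000 - (-2)·1.6364 - (-3)·-0.6250) / (11) = -0.0911
  r = (12 - (-3)·-0.1000 - (3)·-0.2727 - (3)·-0.6250) / (11) = 1.3085
  s = (7 - (-1)·-0.1000 - (-2)·-0.2727 - (2)·1.6364) / (-8) = -0.3852
Residual b − A·x = (-2.2476, 3.1043, 1.0160, 1.7794); ∞-norm = 3.1043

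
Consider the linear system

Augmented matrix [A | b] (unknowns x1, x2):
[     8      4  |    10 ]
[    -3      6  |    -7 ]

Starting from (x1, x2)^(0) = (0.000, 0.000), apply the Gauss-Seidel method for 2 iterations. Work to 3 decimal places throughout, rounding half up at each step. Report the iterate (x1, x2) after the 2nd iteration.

Iteration 1:
  x1 = (10 - (4)·0.000) / (8) = 1.250
  x2 = (-7 - (-3)·1.250) / (6) = -0.542
Iteration 2:
  x1 = (10 - (4)·-0.542) / (8) = 1.521
  x2 = (-7 - (-3)·1.521) / (6) = -0.406

(1.521, -0.406)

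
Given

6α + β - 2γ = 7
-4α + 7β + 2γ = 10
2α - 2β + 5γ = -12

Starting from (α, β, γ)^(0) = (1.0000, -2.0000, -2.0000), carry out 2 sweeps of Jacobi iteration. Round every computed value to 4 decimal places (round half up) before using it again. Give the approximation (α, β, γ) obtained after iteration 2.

Iteration 1:
  α = (7 - (1)·-2.0000 - (-2)·-2.0000) / (6) = 0.8333
  β = (10 - (-4)·1.0000 - (2)·-2.0000) / (7) = 2.5714
  γ = (-12 - (2)·1.0000 - (-2)·-2.0000) / (5) = -3.6000
Iteration 2:
  α = (7 - (1)·2.5714 - (-2)·-3.6000) / (6) = -0.4619
  β = (10 - (-4)·0.8333 - (2)·-3.6000) / (7) = 2.9333
  γ = (-12 - (2)·0.8333 - (-2)·2.5714) / (5) = -1.7048

(-0.4619, 2.9333, -1.7048)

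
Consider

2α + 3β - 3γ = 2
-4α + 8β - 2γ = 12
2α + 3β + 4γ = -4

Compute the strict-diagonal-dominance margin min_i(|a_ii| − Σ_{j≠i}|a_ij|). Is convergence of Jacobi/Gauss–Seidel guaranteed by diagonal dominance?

-4

row 1: |2| − (3+3) = -4
row 2: |8| − (4+2) = 2
row 3: |4| − (2+3) = -1
minimum over rows = -4 → not strictly diagonally dominant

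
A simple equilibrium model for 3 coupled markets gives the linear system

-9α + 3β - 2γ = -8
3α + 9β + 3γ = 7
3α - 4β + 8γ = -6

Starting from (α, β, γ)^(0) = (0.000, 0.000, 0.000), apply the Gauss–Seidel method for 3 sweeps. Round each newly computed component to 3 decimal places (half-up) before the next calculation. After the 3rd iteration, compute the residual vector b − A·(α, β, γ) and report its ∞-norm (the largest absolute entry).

Iteration 1:
  α = (-8 - (3)·0.000 - (-2)·0.000) / (-9) = 0.889
  β = (7 - (3)·0.889 - (3)·0.000) / (9) = 0.481
  γ = (-6 - (3)·0.889 - (-4)·0.481) / (8) = -0.843
Iteration 2:
  α = (-8 - (3)·0.481 - (-2)·-0.843) / (-9) = 1.237
  β = (7 - (3)·1.237 - (3)·-0.843) / (9) = 0.646
  γ = (-6 - (3)·1.237 - (-4)·0.646) / (8) = -0.891
Iteration 3:
  α = (-8 - (3)·0.646 - (-2)·-0.891) / (-9) = 1.302
  β = (7 - (3)·1.302 - (3)·-0.891) / (9) = 0.641
  γ = (-6 - (3)·1.302 - (-4)·0.641) / (8) = -0.918
Residual b − A·x = (-0.041, 0.079, 0.002); ∞-norm = 0.079

0.079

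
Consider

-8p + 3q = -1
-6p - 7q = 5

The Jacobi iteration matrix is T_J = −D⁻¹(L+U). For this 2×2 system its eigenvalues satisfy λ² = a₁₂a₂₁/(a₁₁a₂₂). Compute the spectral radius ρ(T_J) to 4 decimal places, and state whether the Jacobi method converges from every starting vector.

a₁₂a₂₁/(a₁₁a₂₂) = (3)·(-6) / ((-8)·(-7)) = -0.321429
ρ = √|-0.321429| = √0.321429 = 0.5669
ρ < 1, so Jacobi converges

0.5669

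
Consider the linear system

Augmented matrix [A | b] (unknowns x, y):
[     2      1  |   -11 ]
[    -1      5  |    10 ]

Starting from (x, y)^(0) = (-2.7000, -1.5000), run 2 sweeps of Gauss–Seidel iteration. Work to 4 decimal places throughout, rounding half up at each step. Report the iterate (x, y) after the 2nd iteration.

(-6.0250, 0.7950)

Iteration 1:
  x = (-11 - (1)·-1.5000) / (2) = -4.7500
  y = (10 - (-1)·-4.7500) / (5) = 1.0500
Iteration 2:
  x = (-11 - (1)·1.0500) / (2) = -6.0250
  y = (10 - (-1)·-6.0250) / (5) = 0.7950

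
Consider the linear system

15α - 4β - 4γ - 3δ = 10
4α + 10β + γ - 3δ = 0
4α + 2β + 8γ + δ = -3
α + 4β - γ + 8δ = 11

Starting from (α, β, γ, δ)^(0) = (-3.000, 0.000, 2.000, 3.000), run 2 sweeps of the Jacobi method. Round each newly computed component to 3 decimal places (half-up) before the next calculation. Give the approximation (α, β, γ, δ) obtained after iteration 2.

(1.773, -0.195, -2.000, 0.294)

Iteration 1:
  α = (10 - (-4)·0.000 - (-4)·2.000 - (-3)·3.000) / (15) = 1.800
  β = (0 - (4)·-3.000 - (1)·2.000 - (-3)·3.000) / (10) = 1.900
  γ = (-3 - (4)·-3.000 - (2)·0.000 - (1)·3.000) / (8) = 0.750
  δ = (11 - (1)·-3.000 - (4)·0.000 - (-1)·2.000) / (8) = 2.000
Iteration 2:
  α = (10 - (-4)·1.900 - (-4)·0.750 - (-3)·2.000) / (15) = 1.773
  β = (0 - (4)·1.800 - (1)·0.750 - (-3)·2.000) / (10) = -0.195
  γ = (-3 - (4)·1.800 - (2)·1.900 - (1)·2.000) / (8) = -2.000
  δ = (11 - (1)·1.800 - (4)·1.900 - (-1)·0.750) / (8) = 0.294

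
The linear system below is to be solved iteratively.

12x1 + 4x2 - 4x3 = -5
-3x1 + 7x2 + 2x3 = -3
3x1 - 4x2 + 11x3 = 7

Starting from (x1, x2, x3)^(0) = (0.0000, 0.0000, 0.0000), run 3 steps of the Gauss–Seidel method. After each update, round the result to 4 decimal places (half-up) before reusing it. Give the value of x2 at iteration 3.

-0.5834

Iteration 1:
  x1 = (-5 - (4)·0.0000 - (-4)·0.0000) / (12) = -0.4167
  x2 = (-3 - (-3)·-0.4167 - (2)·0.0000) / (7) = -0.6072
  x3 = (7 - (3)·-0.4167 - (-4)·-0.6072) / (11) = 0.5292
Iteration 2:
  x1 = (-5 - (4)·-0.6072 - (-4)·0.5292) / (12) = -0.0379
  x2 = (-3 - (-3)·-0.0379 - (2)·0.5292) / (7) = -0.5960
  x3 = (7 - (3)·-0.0379 - (-4)·-0.5960) / (11) = 0.4300
Iteration 3:
  x1 = (-5 - (4)·-0.5960 - (-4)·0.4300) / (12) = -0.0747
  x2 = (-3 - (-3)·-0.0747 - (2)·0.4300) / (7) = -0.5834
  x3 = (7 - (3)·-0.0747 - (-4)·-0.5834) / (11) = 0.4446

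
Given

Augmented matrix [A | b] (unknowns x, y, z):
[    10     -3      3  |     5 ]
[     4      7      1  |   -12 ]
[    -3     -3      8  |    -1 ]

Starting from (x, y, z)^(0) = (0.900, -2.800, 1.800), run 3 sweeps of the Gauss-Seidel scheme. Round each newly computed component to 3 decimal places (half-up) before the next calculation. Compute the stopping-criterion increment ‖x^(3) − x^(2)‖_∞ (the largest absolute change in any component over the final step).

Iteration 1:
  x = (5 - (-3)·-2.800 - (3)·1.800) / (10) = -0.880
  y = (-12 - (4)·-0.880 - (1)·1.800) / (7) = -1.469
  z = (-1 - (-3)·-0.880 - (-3)·-1.469) / (8) = -1.006
Iteration 2:
  x = (5 - (-3)·-1.469 - (3)·-1.006) / (10) = 0.361
  y = (-12 - (4)·0.361 - (1)·-1.006) / (7) = -1.777
  z = (-1 - (-3)·0.361 - (-3)·-1.777) / (8) = -0.656
Iteration 3:
  x = (5 - (-3)·-1.777 - (3)·-0.656) / (10) = 0.164
  y = (-12 - (4)·0.164 - (1)·-0.656) / (7) = -1.714
  z = (-1 - (-3)·0.164 - (-3)·-1.714) / (8) = -0.706
Change: (-0.197, 0.063, -0.050) → max |·| = 0.197

0.197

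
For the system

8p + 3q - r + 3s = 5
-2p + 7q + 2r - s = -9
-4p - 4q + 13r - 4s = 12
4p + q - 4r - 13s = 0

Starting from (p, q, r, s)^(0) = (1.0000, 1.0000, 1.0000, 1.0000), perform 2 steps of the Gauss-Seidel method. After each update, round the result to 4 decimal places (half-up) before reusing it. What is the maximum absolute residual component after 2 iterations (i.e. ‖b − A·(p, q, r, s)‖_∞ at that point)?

Iteration 1:
  p = (5 - (3)·1.0000 - (-1)·1.0000 - (3)·1.0000) / (8) = 0.0000
  q = (-9 - (-2)·0.0000 - (2)·1.0000 - (-1)·1.0000) / (7) = -1.4286
  r = (12 - (-4)·0.0000 - (-4)·-1.4286 - (-4)·1.0000) / (13) = 0.7912
  s = (0 - (4)·0.0000 - (1)·-1.4286 - (-4)·0.7912) / (-13) = -0.3533
Iteration 2:
  p = (5 - (3)·-1.4286 - (-1)·0.7912 - (3)·-0.3533) / (8) = 1.3921
  q = (-9 - (-2)·1.3921 - (2)·0.7912 - (-1)·-0.3533) / (7) = -1.1645
  r = (12 - (-4)·1.3921 - (-4)·-1.1645 - (-4)·-0.3533) / (13) = 0.8844
  s = (0 - (4)·1.3921 - (1)·-1.1645 - (-4)·0.8844) / (-13) = 0.0666
Residual b − A·x = (-1.9587, 0.2335, 1.6796, -0.0005); ∞-norm = 1.9587

1.9587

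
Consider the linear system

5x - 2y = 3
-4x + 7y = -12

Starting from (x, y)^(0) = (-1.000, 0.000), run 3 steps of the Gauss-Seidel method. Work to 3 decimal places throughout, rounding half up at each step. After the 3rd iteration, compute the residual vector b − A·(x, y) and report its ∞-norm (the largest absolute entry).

Iteration 1:
  x = (3 - (-2)·0.000) / (5) = 0.600
  y = (-12 - (-4)·0.600) / (7) = -1.371
Iteration 2:
  x = (3 - (-2)·-1.371) / (5) = 0.052
  y = (-12 - (-4)·0.052) / (7) = -1.685
Iteration 3:
  x = (3 - (-2)·-1.685) / (5) = -0.074
  y = (-12 - (-4)·-0.074) / (7) = -1.757
Residual b − A·x = (-0.144, 0.003); ∞-norm = 0.144

0.144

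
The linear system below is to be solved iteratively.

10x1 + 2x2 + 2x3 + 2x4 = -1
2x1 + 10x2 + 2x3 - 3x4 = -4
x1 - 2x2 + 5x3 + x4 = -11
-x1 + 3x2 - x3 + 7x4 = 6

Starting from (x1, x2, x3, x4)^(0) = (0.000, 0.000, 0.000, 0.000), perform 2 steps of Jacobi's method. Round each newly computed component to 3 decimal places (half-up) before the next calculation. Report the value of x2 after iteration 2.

0.317

Iteration 1:
  x1 = (-1 - (2)·0.000 - (2)·0.000 - (2)·0.000) / (10) = -0.100
  x2 = (-4 - (2)·0.000 - (2)·0.000 - (-3)·0.000) / (10) = -0.400
  x3 = (-11 - (1)·0.000 - (-2)·0.000 - (1)·0.000) / (5) = -2.200
  x4 = (6 - (-1)·0.000 - (3)·0.000 - (-1)·0.000) / (7) = 0.857
Iteration 2:
  x1 = (-1 - (2)·-0.400 - (2)·-2.200 - (2)·0.857) / (10) = 0.249
  x2 = (-4 - (2)·-0.100 - (2)·-2.200 - (-3)·0.857) / (10) = 0.317
  x3 = (-11 - (1)·-0.100 - (-2)·-0.400 - (1)·0.857) / (5) = -2.511
  x4 = (6 - (-1)·-0.100 - (3)·-0.400 - (-1)·-2.200) / (7) = 0.700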